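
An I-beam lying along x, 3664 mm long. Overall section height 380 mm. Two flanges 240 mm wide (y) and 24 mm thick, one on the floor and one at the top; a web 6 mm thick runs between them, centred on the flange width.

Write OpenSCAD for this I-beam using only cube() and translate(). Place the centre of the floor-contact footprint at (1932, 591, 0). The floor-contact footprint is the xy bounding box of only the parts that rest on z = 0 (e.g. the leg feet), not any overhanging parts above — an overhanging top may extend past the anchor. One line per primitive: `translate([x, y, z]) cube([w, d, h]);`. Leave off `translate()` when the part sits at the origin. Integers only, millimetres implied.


translate([100, 471, 0]) cube([3664, 240, 24]);
translate([100, 588, 24]) cube([3664, 6, 332]);
translate([100, 471, 356]) cube([3664, 240, 24]);


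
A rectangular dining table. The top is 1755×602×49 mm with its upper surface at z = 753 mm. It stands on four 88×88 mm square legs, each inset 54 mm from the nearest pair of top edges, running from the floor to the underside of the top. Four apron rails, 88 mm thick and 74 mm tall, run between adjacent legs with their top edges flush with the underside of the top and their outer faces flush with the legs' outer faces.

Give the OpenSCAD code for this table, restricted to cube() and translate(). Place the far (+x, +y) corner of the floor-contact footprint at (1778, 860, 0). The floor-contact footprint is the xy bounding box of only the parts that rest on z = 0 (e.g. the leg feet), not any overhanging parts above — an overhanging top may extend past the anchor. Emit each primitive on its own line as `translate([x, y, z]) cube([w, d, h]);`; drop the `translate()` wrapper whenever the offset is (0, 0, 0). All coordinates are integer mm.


// leg_h = 753 - 49 = 704
// apron z = 704 - 74 = 630
translate([77, 312, 704]) cube([1755, 602, 49]);
translate([131, 366, 0]) cube([88, 88, 704]);
translate([1690, 366, 0]) cube([88, 88, 704]);
translate([131, 772, 0]) cube([88, 88, 704]);
translate([1690, 772, 0]) cube([88, 88, 704]);
translate([219, 366, 630]) cube([1471, 88, 74]);
translate([219, 772, 630]) cube([1471, 88, 74]);
translate([131, 454, 630]) cube([88, 318, 74]);
translate([1690, 454, 630]) cube([88, 318, 74]);


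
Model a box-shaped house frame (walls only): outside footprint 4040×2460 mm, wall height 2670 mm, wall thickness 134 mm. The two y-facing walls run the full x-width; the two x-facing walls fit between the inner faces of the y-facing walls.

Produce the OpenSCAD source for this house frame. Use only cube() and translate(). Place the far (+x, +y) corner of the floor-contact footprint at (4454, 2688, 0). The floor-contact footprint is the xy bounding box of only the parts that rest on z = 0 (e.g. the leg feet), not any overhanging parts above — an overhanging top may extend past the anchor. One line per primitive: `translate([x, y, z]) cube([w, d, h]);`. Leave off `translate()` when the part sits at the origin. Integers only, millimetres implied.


translate([414, 228, 0]) cube([4040, 134, 2670]);
translate([414, 2554, 0]) cube([4040, 134, 2670]);
translate([414, 362, 0]) cube([134, 2192, 2670]);
translate([4320, 362, 0]) cube([134, 2192, 2670]);


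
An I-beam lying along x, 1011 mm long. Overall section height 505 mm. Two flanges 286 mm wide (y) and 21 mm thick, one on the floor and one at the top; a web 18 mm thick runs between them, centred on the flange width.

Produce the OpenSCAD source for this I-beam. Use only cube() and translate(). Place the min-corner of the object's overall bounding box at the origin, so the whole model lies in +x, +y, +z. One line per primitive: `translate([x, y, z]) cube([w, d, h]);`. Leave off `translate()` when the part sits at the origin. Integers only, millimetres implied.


cube([1011, 286, 21]);
translate([0, 134, 21]) cube([1011, 18, 463]);
translate([0, 0, 484]) cube([1011, 286, 21]);


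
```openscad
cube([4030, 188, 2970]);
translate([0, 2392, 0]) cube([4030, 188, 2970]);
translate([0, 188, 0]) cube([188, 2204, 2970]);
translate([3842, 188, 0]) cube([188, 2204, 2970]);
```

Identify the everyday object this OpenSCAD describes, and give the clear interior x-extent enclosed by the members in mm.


A house (or room) frame. The interior width is 3654 mm.

Four 2970 mm walls enclosing a rectangle with no floor or roof — a room or house frame. Outside width is 4030 mm and wall thickness is 188 mm, so the interior width is 4030 − 2 × 188 = 3654 mm.


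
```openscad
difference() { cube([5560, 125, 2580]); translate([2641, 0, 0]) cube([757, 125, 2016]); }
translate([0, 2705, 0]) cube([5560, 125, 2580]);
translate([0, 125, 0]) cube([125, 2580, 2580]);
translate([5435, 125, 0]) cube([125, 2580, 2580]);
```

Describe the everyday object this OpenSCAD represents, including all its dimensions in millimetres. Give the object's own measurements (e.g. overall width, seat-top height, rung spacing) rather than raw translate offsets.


A single room: four walls, each 2580 mm tall and 125 mm thick, enclosing an outside footprint 5560×2830 mm (x × y), no floor or roof. The front and back walls (−y and +y sides) run the full x-width; the side walls fit between their inner faces. A door opening 757 mm wide and 2016 mm tall is cut through the front wall from the floor up, its −x edge 2641 mm from the wall's −x end.


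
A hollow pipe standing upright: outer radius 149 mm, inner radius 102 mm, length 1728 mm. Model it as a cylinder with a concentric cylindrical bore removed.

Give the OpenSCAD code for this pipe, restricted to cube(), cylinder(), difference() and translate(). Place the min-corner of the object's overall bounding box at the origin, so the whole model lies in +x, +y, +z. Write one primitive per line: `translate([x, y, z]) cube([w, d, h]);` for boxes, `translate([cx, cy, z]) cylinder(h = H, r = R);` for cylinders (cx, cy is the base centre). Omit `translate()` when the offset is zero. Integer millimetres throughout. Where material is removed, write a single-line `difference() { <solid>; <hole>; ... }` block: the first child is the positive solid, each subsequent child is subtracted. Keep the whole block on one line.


difference() { translate([149, 149, 0]) cylinder(h = 1728, r = 149); translate([149, 149, 0]) cylinder(h = 1728, r = 102); }


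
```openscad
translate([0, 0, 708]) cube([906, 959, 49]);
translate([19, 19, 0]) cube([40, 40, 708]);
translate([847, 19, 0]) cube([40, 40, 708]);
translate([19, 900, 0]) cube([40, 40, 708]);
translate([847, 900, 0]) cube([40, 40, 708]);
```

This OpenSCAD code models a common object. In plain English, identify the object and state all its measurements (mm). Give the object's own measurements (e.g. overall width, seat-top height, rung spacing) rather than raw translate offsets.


A table: top 906 mm (x) × 959 mm (y), 49 mm thick, upper face at z = 757 mm, on four 40×40 mm square legs, each inset 19 mm from the nearest pair of top edges from z = 0 to the bottom of the top.


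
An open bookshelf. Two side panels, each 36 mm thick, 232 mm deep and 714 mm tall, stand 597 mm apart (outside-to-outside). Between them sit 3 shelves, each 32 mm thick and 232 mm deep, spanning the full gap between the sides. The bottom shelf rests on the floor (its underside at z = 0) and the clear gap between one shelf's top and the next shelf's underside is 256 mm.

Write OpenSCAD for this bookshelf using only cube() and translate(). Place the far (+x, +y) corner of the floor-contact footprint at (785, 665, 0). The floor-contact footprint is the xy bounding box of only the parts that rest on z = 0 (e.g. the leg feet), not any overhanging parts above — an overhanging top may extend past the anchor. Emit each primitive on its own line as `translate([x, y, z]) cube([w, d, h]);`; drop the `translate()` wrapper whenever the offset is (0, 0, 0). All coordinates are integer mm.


translate([188, 433, 0]) cube([36, 232, 714]);
translate([749, 433, 0]) cube([36, 232, 714]);
translate([224, 433, 0]) cube([525, 232, 32]);
translate([224, 433, 288]) cube([525, 232, 32]);
translate([224, 433, 576]) cube([525, 232, 32]);


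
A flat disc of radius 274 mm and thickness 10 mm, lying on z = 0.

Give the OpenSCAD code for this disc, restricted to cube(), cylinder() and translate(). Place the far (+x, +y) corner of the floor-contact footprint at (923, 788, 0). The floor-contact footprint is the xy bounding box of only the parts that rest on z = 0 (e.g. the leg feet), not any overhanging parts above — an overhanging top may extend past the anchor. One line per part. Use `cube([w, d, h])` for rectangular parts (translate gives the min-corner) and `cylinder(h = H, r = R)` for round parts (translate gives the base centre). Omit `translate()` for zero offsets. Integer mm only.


translate([649, 514, 0]) cylinder(h = 10, r = 274);


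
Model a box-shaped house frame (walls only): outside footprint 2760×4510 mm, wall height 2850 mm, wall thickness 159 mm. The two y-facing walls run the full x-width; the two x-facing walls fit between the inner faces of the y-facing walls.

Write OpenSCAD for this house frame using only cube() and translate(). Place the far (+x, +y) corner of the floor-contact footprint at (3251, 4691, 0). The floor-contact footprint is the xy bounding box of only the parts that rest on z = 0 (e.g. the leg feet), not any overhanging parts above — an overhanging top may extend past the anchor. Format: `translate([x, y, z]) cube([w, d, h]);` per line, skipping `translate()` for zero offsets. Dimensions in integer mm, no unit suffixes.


translate([491, 181, 0]) cube([2760, 159, 2850]);
translate([491, 4532, 0]) cube([2760, 159, 2850]);
translate([491, 340, 0]) cube([159, 4192, 2850]);
translate([3092, 340, 0]) cube([159, 4192, 2850]);


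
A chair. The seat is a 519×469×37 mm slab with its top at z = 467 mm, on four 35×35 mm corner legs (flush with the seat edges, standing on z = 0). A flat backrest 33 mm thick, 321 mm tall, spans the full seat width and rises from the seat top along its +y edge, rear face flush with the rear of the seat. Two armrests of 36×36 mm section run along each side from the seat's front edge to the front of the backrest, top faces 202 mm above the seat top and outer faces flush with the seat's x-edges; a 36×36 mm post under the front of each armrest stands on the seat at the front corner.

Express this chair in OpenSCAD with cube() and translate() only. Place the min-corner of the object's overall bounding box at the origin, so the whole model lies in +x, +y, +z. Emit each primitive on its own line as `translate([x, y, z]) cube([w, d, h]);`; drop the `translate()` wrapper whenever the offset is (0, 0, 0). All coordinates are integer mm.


translate([0, 0, 430]) cube([519, 469, 37]);
cube([35, 35, 430]);
translate([484, 0, 0]) cube([35, 35, 430]);
translate([0, 434, 0]) cube([35, 35, 430]);
translate([484, 434, 0]) cube([35, 35, 430]);
translate([0, 436, 467]) cube([519, 33, 321]);
translate([0, 0, 633]) cube([36, 436, 36]);
translate([483, 0, 633]) cube([36, 436, 36]);
translate([0, 0, 467]) cube([36, 36, 166]);
translate([483, 0, 467]) cube([36, 36, 166]);


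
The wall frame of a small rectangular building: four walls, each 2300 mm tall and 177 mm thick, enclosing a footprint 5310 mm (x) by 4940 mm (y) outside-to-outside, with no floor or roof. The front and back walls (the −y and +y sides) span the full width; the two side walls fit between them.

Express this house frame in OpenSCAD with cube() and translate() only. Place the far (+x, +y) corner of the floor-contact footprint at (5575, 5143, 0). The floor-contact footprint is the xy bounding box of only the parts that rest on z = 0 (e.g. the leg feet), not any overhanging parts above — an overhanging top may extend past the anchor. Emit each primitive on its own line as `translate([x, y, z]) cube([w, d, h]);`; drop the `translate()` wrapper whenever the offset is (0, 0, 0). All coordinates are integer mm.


translate([265, 203, 0]) cube([5310, 177, 2300]);
translate([265, 4966, 0]) cube([5310, 177, 2300]);
translate([265, 380, 0]) cube([177, 4586, 2300]);
translate([5398, 380, 0]) cube([177, 4586, 2300]);


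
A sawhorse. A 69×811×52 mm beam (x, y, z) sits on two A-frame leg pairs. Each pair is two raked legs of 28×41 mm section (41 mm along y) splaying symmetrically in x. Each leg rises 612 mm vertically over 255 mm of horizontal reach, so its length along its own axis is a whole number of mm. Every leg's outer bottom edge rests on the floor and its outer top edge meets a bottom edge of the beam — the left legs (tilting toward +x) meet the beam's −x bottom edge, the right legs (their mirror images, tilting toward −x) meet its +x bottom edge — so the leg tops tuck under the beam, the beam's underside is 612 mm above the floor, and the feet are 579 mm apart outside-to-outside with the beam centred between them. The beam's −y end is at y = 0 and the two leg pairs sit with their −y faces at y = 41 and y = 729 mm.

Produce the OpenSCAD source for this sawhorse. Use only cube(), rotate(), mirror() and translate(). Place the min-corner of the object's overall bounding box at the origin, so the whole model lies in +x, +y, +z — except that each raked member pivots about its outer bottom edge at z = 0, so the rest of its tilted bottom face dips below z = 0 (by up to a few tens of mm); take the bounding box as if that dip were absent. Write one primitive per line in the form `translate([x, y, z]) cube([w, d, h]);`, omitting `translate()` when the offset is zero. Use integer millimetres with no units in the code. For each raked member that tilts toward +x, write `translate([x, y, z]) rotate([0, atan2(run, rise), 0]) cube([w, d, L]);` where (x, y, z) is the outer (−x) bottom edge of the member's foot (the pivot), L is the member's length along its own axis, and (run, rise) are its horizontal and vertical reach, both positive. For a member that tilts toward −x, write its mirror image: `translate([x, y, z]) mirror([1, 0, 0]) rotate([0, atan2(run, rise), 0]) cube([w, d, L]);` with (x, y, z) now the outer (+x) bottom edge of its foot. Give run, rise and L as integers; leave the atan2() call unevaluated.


translate([255, 0, 612]) cube([69, 811, 52]);
translate([0, 41, 0]) rotate([0, atan2(255, 612), 0]) cube([28, 41, 663]);
translate([579, 41, 0]) mirror([1, 0, 0]) rotate([0, atan2(255, 612), 0]) cube([28, 41, 663]);
translate([0, 729, 0]) rotate([0, atan2(255, 612), 0]) cube([28, 41, 663]);
translate([579, 729, 0]) mirror([1, 0, 0]) rotate([0, atan2(255, 612), 0]) cube([28, 41, 663]);


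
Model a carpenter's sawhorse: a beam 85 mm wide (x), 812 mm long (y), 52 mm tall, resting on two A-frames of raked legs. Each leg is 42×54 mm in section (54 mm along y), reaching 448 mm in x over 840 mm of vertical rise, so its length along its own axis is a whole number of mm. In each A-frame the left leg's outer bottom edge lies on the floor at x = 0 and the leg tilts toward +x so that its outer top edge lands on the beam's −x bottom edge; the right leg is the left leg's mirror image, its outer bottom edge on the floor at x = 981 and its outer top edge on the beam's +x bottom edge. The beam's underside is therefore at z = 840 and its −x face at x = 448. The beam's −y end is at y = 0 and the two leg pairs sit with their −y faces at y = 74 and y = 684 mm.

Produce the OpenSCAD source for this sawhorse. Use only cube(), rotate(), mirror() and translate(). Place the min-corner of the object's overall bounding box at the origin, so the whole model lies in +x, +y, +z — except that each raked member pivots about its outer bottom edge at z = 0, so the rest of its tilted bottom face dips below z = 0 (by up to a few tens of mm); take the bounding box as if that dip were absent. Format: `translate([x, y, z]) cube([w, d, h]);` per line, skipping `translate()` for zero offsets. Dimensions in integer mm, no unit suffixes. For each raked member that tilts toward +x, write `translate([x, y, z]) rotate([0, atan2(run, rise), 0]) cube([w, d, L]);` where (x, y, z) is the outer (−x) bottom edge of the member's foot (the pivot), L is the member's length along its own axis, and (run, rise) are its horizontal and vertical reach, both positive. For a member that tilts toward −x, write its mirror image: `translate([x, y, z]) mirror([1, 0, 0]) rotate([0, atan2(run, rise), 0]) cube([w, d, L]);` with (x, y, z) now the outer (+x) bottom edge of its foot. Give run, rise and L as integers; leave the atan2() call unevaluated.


// leg length = √(448² + 840²) = 952
// right-leg outer foot x = 2·448 + 85 = 981
// beam min-corner = (448, 0, 840)
translate([448, 0, 840]) cube([85, 812, 52]);
translate([0, 74, 0]) rotate([0, atan2(448, 840), 0]) cube([42, 54, 952]);
translate([981, 74, 0]) mirror([1, 0, 0]) rotate([0, atan2(448, 840), 0]) cube([42, 54, 952]);
translate([0, 684, 0]) rotate([0, atan2(448, 840), 0]) cube([42, 54, 952]);
translate([981, 684, 0]) mirror([1, 0, 0]) rotate([0, atan2(448, 840), 0]) cube([42, 54, 952]);


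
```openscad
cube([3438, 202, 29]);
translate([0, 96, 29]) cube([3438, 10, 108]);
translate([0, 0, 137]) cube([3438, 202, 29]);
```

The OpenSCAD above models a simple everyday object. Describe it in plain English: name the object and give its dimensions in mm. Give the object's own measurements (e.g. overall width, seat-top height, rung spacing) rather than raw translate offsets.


An I-beam lying along x, 3438 mm long. Overall section height 166 mm. Two flanges 202 mm wide (y) and 29 mm thick, one on the floor and one at the top; a web 10 mm thick runs between them, centred on the flange width.


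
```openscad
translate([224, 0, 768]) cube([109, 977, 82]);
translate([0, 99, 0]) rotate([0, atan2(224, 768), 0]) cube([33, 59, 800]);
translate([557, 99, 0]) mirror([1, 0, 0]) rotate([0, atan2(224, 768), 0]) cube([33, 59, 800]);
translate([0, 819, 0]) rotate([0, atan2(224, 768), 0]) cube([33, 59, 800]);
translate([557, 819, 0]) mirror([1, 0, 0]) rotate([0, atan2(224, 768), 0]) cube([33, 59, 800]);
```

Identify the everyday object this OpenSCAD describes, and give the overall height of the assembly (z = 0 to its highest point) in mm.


A sawhorse. The overall height is 850 mm.

A beam across two mirrored pairs of raked legs — a sawhorse. The beam's underside is at z = 768 (matching the legs' vertical rise in atan2(224, 768)) and the beam is 82 mm tall, so its top is at 768 + 82 = 850 mm. The raked legs top out at the beam's underside, so that is the highest point.


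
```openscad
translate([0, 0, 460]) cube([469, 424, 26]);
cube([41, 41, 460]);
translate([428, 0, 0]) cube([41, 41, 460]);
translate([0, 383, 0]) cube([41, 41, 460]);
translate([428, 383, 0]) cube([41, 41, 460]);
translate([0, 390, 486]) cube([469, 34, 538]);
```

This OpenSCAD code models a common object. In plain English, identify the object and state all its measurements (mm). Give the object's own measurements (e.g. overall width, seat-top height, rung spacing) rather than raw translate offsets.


A chair. The seat is a 469×424×26 mm slab with its top at z = 486 mm, on four 41×41 mm corner legs (flush with the seat edges, standing on z = 0). A flat backrest 34 mm thick, 538 mm tall, spans the full seat width and rises from the seat top along its +y edge, rear face flush with the rear of the seat.


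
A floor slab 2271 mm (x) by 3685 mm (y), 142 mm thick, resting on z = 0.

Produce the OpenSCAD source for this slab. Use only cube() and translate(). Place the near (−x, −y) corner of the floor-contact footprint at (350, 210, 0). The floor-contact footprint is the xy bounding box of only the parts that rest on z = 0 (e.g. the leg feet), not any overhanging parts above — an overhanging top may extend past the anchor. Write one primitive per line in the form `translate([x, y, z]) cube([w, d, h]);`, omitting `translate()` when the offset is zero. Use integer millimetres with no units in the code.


translate([350, 210, 0]) cube([2271, 3685, 142]);


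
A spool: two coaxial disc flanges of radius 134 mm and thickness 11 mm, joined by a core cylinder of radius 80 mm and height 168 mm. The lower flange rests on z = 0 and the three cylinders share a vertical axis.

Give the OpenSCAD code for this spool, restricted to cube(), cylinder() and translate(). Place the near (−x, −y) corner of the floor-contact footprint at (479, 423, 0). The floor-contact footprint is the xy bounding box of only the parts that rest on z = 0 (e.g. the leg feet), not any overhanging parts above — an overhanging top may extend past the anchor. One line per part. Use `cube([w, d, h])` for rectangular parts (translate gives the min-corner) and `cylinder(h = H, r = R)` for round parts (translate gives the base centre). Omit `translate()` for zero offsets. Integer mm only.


translate([613, 557, 0]) cylinder(h = 11, r = 134);
translate([613, 557, 11]) cylinder(h = 168, r = 80);
translate([613, 557, 179]) cylinder(h = 11, r = 134);


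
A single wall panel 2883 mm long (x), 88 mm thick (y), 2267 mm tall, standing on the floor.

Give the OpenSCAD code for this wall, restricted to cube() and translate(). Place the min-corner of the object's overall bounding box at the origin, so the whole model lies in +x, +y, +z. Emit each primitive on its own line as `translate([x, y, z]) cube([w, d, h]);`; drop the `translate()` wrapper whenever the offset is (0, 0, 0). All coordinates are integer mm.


cube([2883, 88, 2267]);


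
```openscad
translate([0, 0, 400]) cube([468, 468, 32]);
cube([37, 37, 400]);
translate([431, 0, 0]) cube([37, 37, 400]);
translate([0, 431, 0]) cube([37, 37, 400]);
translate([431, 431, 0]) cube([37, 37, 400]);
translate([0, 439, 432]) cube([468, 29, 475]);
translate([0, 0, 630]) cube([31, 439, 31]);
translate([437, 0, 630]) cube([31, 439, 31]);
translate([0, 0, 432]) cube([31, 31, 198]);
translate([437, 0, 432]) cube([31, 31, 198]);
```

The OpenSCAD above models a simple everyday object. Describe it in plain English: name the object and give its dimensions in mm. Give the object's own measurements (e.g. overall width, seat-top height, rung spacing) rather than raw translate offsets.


A chair. The seat is a 468×468×32 mm slab with its top at z = 432 mm, on four 37×37 mm corner legs (flush with the seat edges, standing on z = 0). A flat backrest 29 mm thick, 475 mm tall, spans the full seat width and rises from the seat top along its +y edge, rear face flush with the rear of the seat. Two armrests of 31×31 mm section run along each side from the seat's front edge to the front of the backrest, top faces 229 mm above the seat top and outer faces flush with the seat's x-edges; a 31×31 mm post under the front of each armrest stands on the seat at the front corner.


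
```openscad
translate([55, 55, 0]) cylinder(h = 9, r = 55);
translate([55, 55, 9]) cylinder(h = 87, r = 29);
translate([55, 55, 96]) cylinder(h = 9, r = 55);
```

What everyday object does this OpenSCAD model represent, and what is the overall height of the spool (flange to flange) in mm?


A spool. The overall height is 105 mm.

Three coaxial cylinders, large–small–large — a spool. Two 9 mm flanges and a 87 mm core give 9 + 87 + 9 = 105 mm.


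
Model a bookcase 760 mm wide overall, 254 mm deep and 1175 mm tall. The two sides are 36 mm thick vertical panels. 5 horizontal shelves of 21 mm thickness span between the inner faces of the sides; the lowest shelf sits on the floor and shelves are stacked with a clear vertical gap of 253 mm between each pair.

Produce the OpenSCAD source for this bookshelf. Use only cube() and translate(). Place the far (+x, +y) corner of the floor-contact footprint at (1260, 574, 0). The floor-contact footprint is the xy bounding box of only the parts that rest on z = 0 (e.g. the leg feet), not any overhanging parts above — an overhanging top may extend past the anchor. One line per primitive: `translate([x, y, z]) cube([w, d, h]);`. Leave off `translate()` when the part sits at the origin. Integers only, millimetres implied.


translate([500, 320, 0]) cube([36, 254, 1175]);
translate([1224, 320, 0]) cube([36, 254, 1175]);
translate([536, 320, 0]) cube([688, 254, 21]);
translate([536, 320, 274]) cube([688, 254, 21]);
translate([536, 320, 548]) cube([688, 254, 21]);
translate([536, 320, 822]) cube([688, 254, 21]);
translate([536, 320, 1096]) cube([688, 254, 21]);


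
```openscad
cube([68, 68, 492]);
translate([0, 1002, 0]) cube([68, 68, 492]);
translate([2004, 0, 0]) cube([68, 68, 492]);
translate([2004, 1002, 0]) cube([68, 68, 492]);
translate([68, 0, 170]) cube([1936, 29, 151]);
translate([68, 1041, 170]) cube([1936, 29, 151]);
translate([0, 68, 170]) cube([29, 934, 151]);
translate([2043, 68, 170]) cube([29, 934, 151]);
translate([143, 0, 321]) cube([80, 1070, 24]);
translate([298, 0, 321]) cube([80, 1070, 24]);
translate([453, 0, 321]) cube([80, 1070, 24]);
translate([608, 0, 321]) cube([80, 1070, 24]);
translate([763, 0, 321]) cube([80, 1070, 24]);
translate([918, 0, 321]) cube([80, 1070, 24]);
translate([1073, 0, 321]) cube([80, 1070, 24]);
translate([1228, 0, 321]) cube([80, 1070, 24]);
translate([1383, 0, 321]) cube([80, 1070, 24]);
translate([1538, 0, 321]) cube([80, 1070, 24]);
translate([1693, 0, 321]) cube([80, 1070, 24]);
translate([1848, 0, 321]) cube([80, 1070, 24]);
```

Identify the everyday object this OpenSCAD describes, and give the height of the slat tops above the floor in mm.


A bed frame. The slat-top height is 345 mm.

Four posts, four rails, and a row of slats — a bed frame. Slats sit on the rails at z = 170 + 151 = 321; with slat thickness 24, the top is 345 mm.


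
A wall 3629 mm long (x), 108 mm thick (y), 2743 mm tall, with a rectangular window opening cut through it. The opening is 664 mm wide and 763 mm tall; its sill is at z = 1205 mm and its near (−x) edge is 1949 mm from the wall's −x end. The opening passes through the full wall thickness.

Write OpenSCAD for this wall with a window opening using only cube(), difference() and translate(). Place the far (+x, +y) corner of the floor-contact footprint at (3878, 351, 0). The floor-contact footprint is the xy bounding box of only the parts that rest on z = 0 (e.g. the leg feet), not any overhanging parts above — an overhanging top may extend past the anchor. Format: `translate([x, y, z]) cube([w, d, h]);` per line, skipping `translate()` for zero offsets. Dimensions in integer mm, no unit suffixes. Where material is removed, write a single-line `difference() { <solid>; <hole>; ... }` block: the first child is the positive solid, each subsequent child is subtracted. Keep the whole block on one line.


difference() { translate([249, 243, 0]) cube([3629, 108, 2743]); translate([2198, 243, 1205]) cube([664, 108, 763]); }


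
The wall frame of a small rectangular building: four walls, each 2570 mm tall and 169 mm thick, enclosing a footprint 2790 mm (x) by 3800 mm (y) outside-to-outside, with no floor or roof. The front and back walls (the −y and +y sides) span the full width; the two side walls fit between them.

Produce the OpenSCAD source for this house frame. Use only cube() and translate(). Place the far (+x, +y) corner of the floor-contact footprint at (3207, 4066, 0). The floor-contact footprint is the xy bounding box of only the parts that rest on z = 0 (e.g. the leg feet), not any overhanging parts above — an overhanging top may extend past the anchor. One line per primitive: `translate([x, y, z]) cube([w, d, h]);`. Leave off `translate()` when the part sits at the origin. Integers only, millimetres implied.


translate([417, 266, 0]) cube([2790, 169, 2570]);
translate([417, 3897, 0]) cube([2790, 169, 2570]);
translate([417, 435, 0]) cube([169, 3462, 2570]);
translate([3038, 435, 0]) cube([169, 3462, 2570]);


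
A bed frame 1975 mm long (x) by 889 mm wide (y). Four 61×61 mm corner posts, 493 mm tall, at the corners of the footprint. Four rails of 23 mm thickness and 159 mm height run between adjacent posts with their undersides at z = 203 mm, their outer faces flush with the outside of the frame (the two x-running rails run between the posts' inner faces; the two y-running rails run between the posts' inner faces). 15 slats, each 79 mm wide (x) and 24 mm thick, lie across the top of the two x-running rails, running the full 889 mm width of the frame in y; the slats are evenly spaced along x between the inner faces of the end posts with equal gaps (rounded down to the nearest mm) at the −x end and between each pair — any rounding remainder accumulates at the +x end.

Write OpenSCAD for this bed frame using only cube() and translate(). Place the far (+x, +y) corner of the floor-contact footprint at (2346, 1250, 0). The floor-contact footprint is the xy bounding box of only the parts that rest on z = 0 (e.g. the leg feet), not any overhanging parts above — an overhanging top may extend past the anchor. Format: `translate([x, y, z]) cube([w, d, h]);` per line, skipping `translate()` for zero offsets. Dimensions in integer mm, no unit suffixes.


translate([371, 361, 0]) cube([61, 61, 493]);
translate([371, 1189, 0]) cube([61, 61, 493]);
translate([2285, 361, 0]) cube([61, 61, 493]);
translate([2285, 1189, 0]) cube([61, 61, 493]);
translate([432, 361, 203]) cube([1853, 23, 159]);
translate([432, 1227, 203]) cube([1853, 23, 159]);
translate([371, 422, 203]) cube([23, 767, 159]);
translate([2323, 422, 203]) cube([23, 767, 159]);
translate([473, 361, 362]) cube([79, 889, 24]);
translate([593, 361, 362]) cube([79, 889, 24]);
translate([713, 361, 362]) cube([79, 889, 24]);
translate([833, 361, 362]) cube([79, 889, 24]);
translate([953, 361, 362]) cube([79, 889, 24]);
translate([1073, 361, 362]) cube([79, 889, 24]);
translate([1193, 361, 362]) cube([79, 889, 24]);
translate([1313, 361, 362]) cube([79, 889, 24]);
translate([1433, 361, 362]) cube([79, 889, 24]);
translate([1553, 361, 362]) cube([79, 889, 24]);
translate([1673, 361, 362]) cube([79, 889, 24]);
translate([1793, 361, 362]) cube([79, 889, 24]);
translate([1913, 361, 362]) cube([79, 889, 24]);
translate([2033, 361, 362]) cube([79, 889, 24]);
translate([2153, 361, 362]) cube([79, 889, 24]);


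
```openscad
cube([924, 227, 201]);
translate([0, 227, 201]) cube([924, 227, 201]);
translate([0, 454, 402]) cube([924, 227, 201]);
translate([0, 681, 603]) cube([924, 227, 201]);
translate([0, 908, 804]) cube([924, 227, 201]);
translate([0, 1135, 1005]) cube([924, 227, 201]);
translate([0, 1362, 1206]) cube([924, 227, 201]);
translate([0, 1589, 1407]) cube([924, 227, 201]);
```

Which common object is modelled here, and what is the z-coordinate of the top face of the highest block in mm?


A staircase. The total rise is 1608 mm.

8 identical blocks, each offset up and back from the previous — a staircase. Each step is 201 mm tall and there are 8 of them, so the total rise is 8 × 201 = 1608 mm.


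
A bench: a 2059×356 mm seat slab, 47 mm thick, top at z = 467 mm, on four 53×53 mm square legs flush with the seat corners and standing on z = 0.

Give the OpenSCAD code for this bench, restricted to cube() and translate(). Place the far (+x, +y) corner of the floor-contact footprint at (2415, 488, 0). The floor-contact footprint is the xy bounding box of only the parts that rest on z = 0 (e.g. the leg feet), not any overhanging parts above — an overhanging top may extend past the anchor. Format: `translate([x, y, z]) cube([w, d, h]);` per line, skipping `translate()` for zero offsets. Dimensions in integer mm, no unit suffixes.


translate([356, 132, 420]) cube([2059, 356, 47]);
translate([356, 132, 0]) cube([53, 53, 420]);
translate([356, 435, 0]) cube([53, 53, 420]);
translate([2362, 132, 0]) cube([53, 53, 420]);
translate([2362, 435, 0]) cube([53, 53, 420]);


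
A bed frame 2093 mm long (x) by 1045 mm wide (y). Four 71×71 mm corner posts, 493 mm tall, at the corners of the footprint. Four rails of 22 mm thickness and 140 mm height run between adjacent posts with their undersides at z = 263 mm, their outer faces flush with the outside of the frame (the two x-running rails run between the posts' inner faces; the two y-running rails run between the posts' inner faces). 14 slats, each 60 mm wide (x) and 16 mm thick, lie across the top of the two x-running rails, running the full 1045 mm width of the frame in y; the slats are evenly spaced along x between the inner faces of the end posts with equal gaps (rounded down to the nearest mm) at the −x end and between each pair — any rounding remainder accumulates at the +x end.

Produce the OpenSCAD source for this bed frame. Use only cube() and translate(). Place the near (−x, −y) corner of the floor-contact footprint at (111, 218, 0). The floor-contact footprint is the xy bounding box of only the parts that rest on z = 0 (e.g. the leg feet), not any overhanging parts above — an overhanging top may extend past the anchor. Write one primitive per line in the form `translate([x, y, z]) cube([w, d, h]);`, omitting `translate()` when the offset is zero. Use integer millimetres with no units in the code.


translate([111, 218, 0]) cube([71, 71, 493]);
translate([111, 1192, 0]) cube([71, 71, 493]);
translate([2133, 218, 0]) cube([71, 71, 493]);
translate([2133, 1192, 0]) cube([71, 71, 493]);
translate([182, 218, 263]) cube([1951, 22, 140]);
translate([182, 1241, 263]) cube([1951, 22, 140]);
translate([111, 289, 263]) cube([22, 903, 140]);
translate([2182, 289, 263]) cube([22, 903, 140]);
translate([256, 218, 403]) cube([60, 1045, 16]);
translate([390, 218, 403]) cube([60, 1045, 16]);
translate([524, 218, 403]) cube([60, 1045, 16]);
translate([658, 218, 403]) cube([60, 1045, 16]);
translate([792, 218, 403]) cube([60, 1045, 16]);
translate([926, 218, 403]) cube([60, 1045, 16]);
translate([1060, 218, 403]) cube([60, 1045, 16]);
translate([1194, 218, 403]) cube([60, 1045, 16]);
translate([1328, 218, 403]) cube([60, 1045, 16]);
translate([1462, 218, 403]) cube([60, 1045, 16]);
translate([1596, 218, 403]) cube([60, 1045, 16]);
translate([1730, 218, 403]) cube([60, 1045, 16]);
translate([1864, 218, 403]) cube([60, 1045, 16]);
translate([1998, 218, 403]) cube([60, 1045, 16]);


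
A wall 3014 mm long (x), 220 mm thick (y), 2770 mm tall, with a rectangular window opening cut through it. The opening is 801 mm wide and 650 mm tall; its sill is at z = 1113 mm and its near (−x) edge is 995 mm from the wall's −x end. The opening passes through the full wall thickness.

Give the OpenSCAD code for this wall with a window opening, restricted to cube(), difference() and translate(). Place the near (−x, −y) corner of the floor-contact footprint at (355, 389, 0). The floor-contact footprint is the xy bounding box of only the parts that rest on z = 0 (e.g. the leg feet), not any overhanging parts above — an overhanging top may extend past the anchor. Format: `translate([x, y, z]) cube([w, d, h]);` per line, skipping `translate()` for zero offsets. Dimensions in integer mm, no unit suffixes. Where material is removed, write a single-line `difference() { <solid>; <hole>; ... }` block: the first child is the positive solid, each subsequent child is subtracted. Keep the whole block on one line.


difference() { translate([355, 389, 0]) cube([3014, 220, 2770]); translate([1350, 389, 1113]) cube([801, 220, 650]); }


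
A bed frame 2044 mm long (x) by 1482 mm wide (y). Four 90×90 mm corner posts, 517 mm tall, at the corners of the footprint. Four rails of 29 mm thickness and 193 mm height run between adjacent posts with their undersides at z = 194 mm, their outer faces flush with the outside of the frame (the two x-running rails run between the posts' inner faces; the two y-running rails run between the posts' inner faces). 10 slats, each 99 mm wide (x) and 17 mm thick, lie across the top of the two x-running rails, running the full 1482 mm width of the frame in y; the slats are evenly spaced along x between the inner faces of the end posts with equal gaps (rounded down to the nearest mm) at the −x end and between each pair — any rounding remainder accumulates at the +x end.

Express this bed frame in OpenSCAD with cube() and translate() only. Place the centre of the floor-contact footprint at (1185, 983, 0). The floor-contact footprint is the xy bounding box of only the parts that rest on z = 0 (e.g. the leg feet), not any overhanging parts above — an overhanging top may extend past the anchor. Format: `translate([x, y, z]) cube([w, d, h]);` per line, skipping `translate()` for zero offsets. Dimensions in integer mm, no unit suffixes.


translate([163, 242, 0]) cube([90, 90, 517]);
translate([163, 1634, 0]) cube([90, 90, 517]);
translate([2117, 242, 0]) cube([90, 90, 517]);
translate([2117, 1634, 0]) cube([90, 90, 517]);
translate([253, 242, 194]) cube([1864, 29, 193]);
translate([253, 1695, 194]) cube([1864, 29, 193]);
translate([163, 332, 194]) cube([29, 1302, 193]);
translate([2178, 332, 194]) cube([29, 1302, 193]);
translate([332, 242, 387]) cube([99, 1482, 17]);
translate([510, 242, 387]) cube([99, 1482, 17]);
translate([688, 242, 387]) cube([99, 1482, 17]);
translate([866, 242, 387]) cube([99, 1482, 17]);
translate([1044, 242, 387]) cube([99, 1482, 17]);
translate([1222, 242, 387]) cube([99, 1482, 17]);
translate([1400, 242, 387]) cube([99, 1482, 17]);
translate([1578, 242, 387]) cube([99, 1482, 17]);
translate([1756, 242, 387]) cube([99, 1482, 17]);
translate([1934, 242, 387]) cube([99, 1482, 17]);


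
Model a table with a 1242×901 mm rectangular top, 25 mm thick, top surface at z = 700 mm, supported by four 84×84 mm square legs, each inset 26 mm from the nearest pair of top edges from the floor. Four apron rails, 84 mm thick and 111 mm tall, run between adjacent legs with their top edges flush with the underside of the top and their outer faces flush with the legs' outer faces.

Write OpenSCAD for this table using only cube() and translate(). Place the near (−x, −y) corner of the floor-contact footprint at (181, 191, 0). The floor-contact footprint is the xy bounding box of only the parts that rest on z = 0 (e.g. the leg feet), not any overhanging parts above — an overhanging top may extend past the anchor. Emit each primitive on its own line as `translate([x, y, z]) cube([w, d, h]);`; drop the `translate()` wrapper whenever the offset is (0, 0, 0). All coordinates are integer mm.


translate([155, 165, 675]) cube([1242, 901, 25]);
translate([181, 191, 0]) cube([84, 84, 675]);
translate([1287, 191, 0]) cube([84, 84, 675]);
translate([181, 956, 0]) cube([84, 84, 675]);
translate([1287, 956, 0]) cube([84, 84, 675]);
translate([265, 191, 564]) cube([1022, 84, 111]);
translate([265, 956, 564]) cube([1022, 84, 111]);
translate([181, 275, 564]) cube([84, 681, 111]);
translate([1287, 275, 564]) cube([84, 681, 111]);


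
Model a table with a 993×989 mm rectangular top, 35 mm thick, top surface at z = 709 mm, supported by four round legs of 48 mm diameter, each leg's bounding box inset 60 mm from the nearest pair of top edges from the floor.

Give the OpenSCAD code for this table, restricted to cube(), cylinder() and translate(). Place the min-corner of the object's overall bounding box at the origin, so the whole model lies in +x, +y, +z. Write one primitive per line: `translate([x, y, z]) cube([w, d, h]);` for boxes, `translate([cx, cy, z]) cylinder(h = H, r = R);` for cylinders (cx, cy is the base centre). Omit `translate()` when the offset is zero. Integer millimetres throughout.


translate([0, 0, 674]) cube([993, 989, 35]);
translate([84, 84, 0]) cylinder(h = 674, r = 24);
translate([909, 84, 0]) cylinder(h = 674, r = 24);
translate([84, 905, 0]) cylinder(h = 674, r = 24);
translate([909, 905, 0]) cylinder(h = 674, r = 24);


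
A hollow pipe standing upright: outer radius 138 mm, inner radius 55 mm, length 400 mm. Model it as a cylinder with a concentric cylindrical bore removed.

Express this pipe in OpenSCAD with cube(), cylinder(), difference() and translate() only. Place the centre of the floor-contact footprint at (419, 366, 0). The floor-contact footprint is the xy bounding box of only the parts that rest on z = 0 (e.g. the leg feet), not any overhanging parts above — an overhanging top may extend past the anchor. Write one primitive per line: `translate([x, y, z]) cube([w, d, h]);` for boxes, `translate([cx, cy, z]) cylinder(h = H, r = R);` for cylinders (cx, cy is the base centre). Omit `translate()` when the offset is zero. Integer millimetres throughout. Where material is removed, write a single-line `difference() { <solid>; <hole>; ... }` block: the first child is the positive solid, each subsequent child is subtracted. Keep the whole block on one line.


difference() { translate([419, 366, 0]) cylinder(h = 400, r = 138); translate([419, 366, 0]) cylinder(h = 400, r = 55); }
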